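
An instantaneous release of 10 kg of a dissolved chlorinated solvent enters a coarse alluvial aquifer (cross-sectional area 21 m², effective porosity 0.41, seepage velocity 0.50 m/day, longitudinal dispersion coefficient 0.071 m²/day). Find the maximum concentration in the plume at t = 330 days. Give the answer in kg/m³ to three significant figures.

The peak of an instantaneous 1D plume sits at x = vt; there the Gaussian factor is 1 and C_max = M/(n_e·A·√(4πDt)), where n_e·A is the pore area the mass is dissolved in.
√(4πDt) = √(4π × 0.071 × 330) = 17.16 m, so C_max = 10/(0.41 × 21 × 17.16) = 0.0677 kg/m³.

0.0677 kg/m³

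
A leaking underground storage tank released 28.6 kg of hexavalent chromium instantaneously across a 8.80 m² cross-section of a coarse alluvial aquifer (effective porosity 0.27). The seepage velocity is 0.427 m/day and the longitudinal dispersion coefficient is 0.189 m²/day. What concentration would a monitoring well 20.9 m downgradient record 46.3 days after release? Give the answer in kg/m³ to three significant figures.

For an instantaneous plane source, C(x,t) = M/(n_e·A·√(4πDt)) · exp(−(x−vt)²/(4Dt)), with n_e·A the pore (flow) area.
Plume center vt = 0.427 × 46.3 = 19.7701 m, so the well at 20.9 m is 1.1299 m downgradient of the peak.
√(4πDt) = 10.49 m, giving peak height M/(n_e·A·√(4πDt)) = 28.6/(0.27 × 8.80 × 10.49) = 1.147 kg/m³.
(x−vt)²/(4Dt) = (1.1299)²/(4 × 0.189 × 46.3) = 0.03647; exp(−0.03647) = 0.9642.
C = 1.147 × 0.9642 = 1.11 kg/m³.

1.11 kg/m³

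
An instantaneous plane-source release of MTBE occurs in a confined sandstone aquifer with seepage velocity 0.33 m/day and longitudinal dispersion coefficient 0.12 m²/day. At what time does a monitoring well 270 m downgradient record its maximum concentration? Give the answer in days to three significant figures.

817 days

For the 1D instantaneous-source solution, setting ∂C/∂t = 0 at fixed x gives v²t² + 2Dt − x² = 0, so t = (√(D² + v²x²) − D)/v².
√(D² + v²x²) = √(0.12² + 0.33² × 270²) = 89.10; v² = 0.1089.
t = (89.10 − 0.12)/0.1089 = 817 days (vs. the pure-advection estimate x/v = 818 d).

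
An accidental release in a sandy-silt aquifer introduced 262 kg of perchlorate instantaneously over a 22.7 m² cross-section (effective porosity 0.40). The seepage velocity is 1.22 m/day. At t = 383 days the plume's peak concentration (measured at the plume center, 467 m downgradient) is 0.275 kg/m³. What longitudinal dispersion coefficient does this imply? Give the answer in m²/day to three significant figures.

At the plume center C_max = M/(n_e·A·√(4πDt)), so D = M²/(4πt·(n_e·A·C_max)²).
n_e·A·C_max = 0.40 × 22.7 × 0.275 = 2.497 kg/m.
D = 262²/(4π × 383 × 2.497²) = 2.29 m²/day.

2.29 m²/day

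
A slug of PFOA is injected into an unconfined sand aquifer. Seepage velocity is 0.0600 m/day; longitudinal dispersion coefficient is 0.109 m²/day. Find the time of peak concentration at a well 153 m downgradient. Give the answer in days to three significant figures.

For the 1D instantaneous-source solution, setting ∂C/∂t = 0 at fixed x gives v²t² + 2Dt − x² = 0, so t = (√(D² + v²x²) − D)/v².
√(D² + v²x²) = √(0.109² + 0.0600² × 153²) = 9.181; v² = 0.0036.
t = (9.181 − 0.109)/0.0036 = 2520 days (vs. the pure-advection estimate x/v = 2550 d).

2520 days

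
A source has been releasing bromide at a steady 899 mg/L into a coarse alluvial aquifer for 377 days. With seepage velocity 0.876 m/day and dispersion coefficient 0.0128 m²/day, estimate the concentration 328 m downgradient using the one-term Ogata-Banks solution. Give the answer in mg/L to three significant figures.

For a continuous step input, C/C₀ ≈ ½·erfc((x−vt)/(2√(Dt))).
vt = 0.876 × 377 = 330.252 m and 2√(Dt) = 2√(0.0128 × 377) = 4.393 m.
Argument (x−vt)/(2√(Dt)) = (328 − 330.252)/4.393 = -0.5126; ½·erfc(-0.5126) = 0.7658.
C = 899 × 0.7658 = 688 mg/L.

688 mg/L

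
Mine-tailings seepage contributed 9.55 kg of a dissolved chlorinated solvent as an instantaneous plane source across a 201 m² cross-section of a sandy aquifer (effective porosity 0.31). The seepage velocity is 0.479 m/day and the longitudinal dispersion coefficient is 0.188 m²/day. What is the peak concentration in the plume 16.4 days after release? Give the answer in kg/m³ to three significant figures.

The peak of an instantaneous 1D plume sits at x = vt; there the Gaussian factor is 1 and C_max = M/(n_e·A·√(4πDt)), where n_e·A is the pore area the mass is dissolved in.
√(4πDt) = √(4π × 0.188 × 16.4) = 6.225 m, so C_max = 9.55/(0.31 × 201 × 6.225) = 0.0246 kg/m³.

0.0246 kg/m³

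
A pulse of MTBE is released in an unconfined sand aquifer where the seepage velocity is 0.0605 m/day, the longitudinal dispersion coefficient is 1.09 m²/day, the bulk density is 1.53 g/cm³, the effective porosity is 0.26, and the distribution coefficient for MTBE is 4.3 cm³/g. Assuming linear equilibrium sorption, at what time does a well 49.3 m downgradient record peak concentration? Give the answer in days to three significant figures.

15000 days

Retardation factor R = 1 + ρ_b·K_d/n = 1 + 1.53 × 4.3/0.26 = 26.30.
Sorption retards both mechanisms: v_R = v/R = 0.002300 m/day, D_R = D/R = 0.04144 m²/day.
Peak time from v_R²t² + 2D_R t − x² = 0: t = (√(D_R² + v_R²x²) − D_R)/v_R².
√(D_R² + v_R²x²) = √(0.04144² + 0.002300² × 49.3²) = 0.1207; v_R² = 5.290e-06.
t = (0.1207 − 0.04144)/5.290e-06 = 15000 days.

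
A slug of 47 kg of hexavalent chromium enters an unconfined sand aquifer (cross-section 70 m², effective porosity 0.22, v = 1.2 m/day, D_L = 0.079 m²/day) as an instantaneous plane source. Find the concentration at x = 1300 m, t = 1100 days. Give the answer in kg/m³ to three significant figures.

For an instantaneous plane source, C(x,t) = M/(n_e·A·√(4πDt)) · exp(−(x−vt)²/(4Dt)), with n_e·A the pore (flow) area.
Plume center vt = 1.2 × 1100 = 1320 m, so the well at 1300 m is 20 m upgradient of the peak.
√(4πDt) = 33.05 m, giving peak height M/(n_e·A·√(4πDt)) = 47/(0.22 × 70 × 33.05) = 0.09234 kg/m³.
(x−vt)²/(4Dt) = (-20)²/(4 × 0.079 × 1100) = 1.151; exp(−1.151) = 0.3163.
C = 0.09234 × 0.3163 = 0.0292 kg/m³.

0.0292 kg/m³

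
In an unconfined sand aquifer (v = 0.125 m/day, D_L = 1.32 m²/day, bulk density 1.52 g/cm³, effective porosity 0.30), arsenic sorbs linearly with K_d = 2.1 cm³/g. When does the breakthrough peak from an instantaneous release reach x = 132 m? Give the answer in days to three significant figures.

Retardation factor R = 1 + ρ_b·K_d/n = 1 + 1.52 × 2.1/0.30 = 11.64.
Sorption retards both mechanisms: v_R = v/R = 0.01074 m/day, D_R = D/R = 0.1134 m²/day.
Peak time from v_R²t² + 2D_R t − x² = 0: t = (√(D_R² + v_R²x²) − D_R)/v_R².
√(D_R² + v_R²x²) = √(0.1134² + 0.01074² × 132²) = 1.422; v_R² = 0.0001153.
t = (1.422 − 0.1134)/0.0001153 = 11300 days.

11300 days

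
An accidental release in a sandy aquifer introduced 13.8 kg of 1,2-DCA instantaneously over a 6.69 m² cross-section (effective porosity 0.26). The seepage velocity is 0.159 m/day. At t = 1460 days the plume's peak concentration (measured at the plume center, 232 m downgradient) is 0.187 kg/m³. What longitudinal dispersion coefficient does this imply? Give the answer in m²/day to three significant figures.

0.0981 m²/day

At the plume center C_max = M/(n_e·A·√(4πDt)), so D = M²/(4πt·(n_e·A·C_max)²).
n_e·A·C_max = 0.26 × 6.69 × 0.187 = 0.3253 kg/m.
D = 13.8²/(4π × 1460 × 0.3253²) = 0.0981 m²/day.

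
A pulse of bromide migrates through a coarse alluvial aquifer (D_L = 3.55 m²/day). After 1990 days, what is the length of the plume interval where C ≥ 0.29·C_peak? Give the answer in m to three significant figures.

374 m

The plume is Gaussian with σ = √(2Dt) = √(2 × 3.55 × 1990) = 118.9 m.
C/C_peak = exp(−Δx²/(2σ²)) = 0.29 ⇒ Δx = σ·√(−2 ln 0.29) = 118.9 × 1.573 = 187.0 m.
Width = 2Δx = 374 m.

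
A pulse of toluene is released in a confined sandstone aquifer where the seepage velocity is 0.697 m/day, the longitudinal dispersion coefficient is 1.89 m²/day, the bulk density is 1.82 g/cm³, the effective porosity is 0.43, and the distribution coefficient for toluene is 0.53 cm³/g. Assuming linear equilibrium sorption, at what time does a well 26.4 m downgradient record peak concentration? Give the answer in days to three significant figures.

111 days

Retardation factor R = 1 + ρ_b·K_d/n = 1 + 1.82 × 0.53/0.43 = 3.243.
Sorption retards both mechanisms: v_R = v/R = 0.2149 m/day, D_R = D/R = 0.5828 m²/day.
Peak time from v_R²t² + 2D_R t − x² = 0: t = (√(D_R² + v_R²x²) − D_R)/v_R².
√(D_R² + v_R²x²) = √(0.5828² + 0.2149² × 26.4²) = 5.703; v_R² = 0.04618.
t = (5.703 − 0.5828)/0.04618 = 111 days.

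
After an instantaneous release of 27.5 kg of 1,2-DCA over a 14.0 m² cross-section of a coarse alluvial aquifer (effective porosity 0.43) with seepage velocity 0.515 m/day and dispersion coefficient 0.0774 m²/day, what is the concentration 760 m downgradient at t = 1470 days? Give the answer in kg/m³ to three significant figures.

For an instantaneous plane source, C(x,t) = M/(n_e·A·√(4πDt)) · exp(−(x−vt)²/(4Dt)), with n_e·A the pore (flow) area.
Plume center vt = 0.515 × 1470 = 757.05 m, so the well at 760 m is 2.95 m downgradient of the peak.
√(4πDt) = 37.81 m, giving peak height M/(n_e·A·√(4πDt)) = 27.5/(0.43 × 14.0 × 37.81) = 0.1208 kg/m³.
(x−vt)²/(4Dt) = (2.95)²/(4 × 0.0774 × 1470) = 0.01912; exp(−0.01912) = 0.9811.
C = 0.1208 × 0.9811 = 0.119 kg/m³.

0.119 kg/m³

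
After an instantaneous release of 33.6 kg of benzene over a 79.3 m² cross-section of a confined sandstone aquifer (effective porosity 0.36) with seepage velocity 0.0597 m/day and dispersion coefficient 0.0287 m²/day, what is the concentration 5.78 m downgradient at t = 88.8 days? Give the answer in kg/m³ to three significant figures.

0.203 kg/m³

For an instantaneous plane source, C(x,t) = M/(n_e·A·√(4πDt)) · exp(−(x−vt)²/(4Dt)), with n_e·A the pore (flow) area.
Plume center vt = 0.0597 × 88.8 = 5.30136 m, so the well at 5.78 m is 0.47864 m downgradient of the peak.
√(4πDt) = 5.659 m, giving peak height M/(n_e·A·√(4πDt)) = 33.6/(0.36 × 79.3 × 5.659) = 0.2080 kg/m³.
(x−vt)²/(4Dt) = (0.47864)²/(4 × 0.0287 × 88.8) = 0.02247; exp(−0.02247) = 0.9778.
C = 0.2080 × 0.9778 = 0.203 kg/m³.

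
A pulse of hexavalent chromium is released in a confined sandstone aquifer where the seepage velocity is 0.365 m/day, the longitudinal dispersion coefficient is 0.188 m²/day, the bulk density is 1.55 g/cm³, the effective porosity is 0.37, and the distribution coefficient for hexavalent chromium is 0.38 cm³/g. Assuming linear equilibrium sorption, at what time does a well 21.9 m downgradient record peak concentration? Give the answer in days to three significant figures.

Retardation factor R = 1 + ρ_b·K_d/n = 1 + 1.55 × 0.38/0.37 = 2.592.
Sorption retards both mechanisms: v_R = v/R = 0.1408 m/day, D_R = D/R = 0.07253 m²/day.
Peak time from v_R²t² + 2D_R t − x² = 0: t = (√(D_R² + v_R²x²) − D_R)/v_R².
√(D_R² + v_R²x²) = √(0.07253² + 0.1408² × 21.9²) = 3.084; v_R² = 0.01982.
t = (3.084 − 0.07253)/0.01982 = 152 days.

152 days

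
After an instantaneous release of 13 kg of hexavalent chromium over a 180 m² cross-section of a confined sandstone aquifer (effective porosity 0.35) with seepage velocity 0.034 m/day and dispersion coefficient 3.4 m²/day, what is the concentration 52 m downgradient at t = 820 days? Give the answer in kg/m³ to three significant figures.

0.00105 kg/m³

For an instantaneous plane source, C(x,t) = M/(n_e·A·√(4πDt)) · exp(−(x−vt)²/(4Dt)), with n_e·A the pore (flow) area.
Plume center vt = 0.034 × 820 = 27.88 m, so the well at 52 m is 24.12 m downgradient of the peak.
√(4πDt) = 187.2 m, giving peak height M/(n_e·A·√(4πDt)) = 13/(0.35 × 180 × 187.2) = 0.001102 kg/m³.
(x−vt)²/(4Dt) = (24.12)²/(4 × 3.4 × 820) = 0.05217; exp(−0.05217) = 0.9492.
C = 0.001102 × 0.9492 = 0.00105 kg/m³.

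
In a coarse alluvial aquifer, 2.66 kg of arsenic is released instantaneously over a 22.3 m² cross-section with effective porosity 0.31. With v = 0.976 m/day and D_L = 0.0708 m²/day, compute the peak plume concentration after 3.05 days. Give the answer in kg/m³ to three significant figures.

The peak of an instantaneous 1D plume sits at x = vt; there the Gaussian factor is 1 and C_max = M/(n_e·A·√(4πDt)), where n_e·A is the pore area the mass is dissolved in.
√(4πDt) = √(4π × 0.0708 × 3.05) = 1.647 m, so C_max = 2.66/(0.31 × 22.3 × 1.647) = 0.234 kg/m³.

0.234 kg/m³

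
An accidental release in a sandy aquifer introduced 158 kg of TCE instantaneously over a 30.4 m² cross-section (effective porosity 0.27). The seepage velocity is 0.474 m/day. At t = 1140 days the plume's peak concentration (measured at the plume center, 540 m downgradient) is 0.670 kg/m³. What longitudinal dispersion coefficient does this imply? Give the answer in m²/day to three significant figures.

0.0576 m²/day

At the plume center C_max = M/(n_e·A·√(4πDt)), so D = M²/(4πt·(n_e·A·C_max)²).
n_e·A·C_max = 0.27 × 30.4 × 0.670 = 5.499 kg/m.
D = 158²/(4π × 1140 × 5.499²) = 0.0576 m²/day.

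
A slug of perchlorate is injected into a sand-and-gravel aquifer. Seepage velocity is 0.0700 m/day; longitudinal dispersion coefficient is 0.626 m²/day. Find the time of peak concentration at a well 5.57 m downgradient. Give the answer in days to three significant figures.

22.8 days

For the 1D instantaneous-source solution, setting ∂C/∂t = 0 at fixed x gives v²t² + 2Dt − x² = 0, so t = (√(D² + v²x²) − D)/v².
√(D² + v²x²) = √(0.626² + 0.0700² × 5.57²) = 0.7375; v² = 0.0049.
t = (0.7375 − 0.626)/0.0049 = 22.8 days (vs. the pure-advection estimate x/v = 79.6 d).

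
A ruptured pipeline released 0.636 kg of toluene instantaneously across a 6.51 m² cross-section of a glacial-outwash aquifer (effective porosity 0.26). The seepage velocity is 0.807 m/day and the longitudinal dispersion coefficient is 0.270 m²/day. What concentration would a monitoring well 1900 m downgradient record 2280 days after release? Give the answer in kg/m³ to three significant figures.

For an instantaneous plane source, C(x,t) = M/(n_e·A·√(4πDt)) · exp(−(x−vt)²/(4Dt)), with n_e·A the pore (flow) area.
Plume center vt = 0.807 × 2280 = 1839.96 m, so the well at 1900 m is 60.04 m downgradient of the peak.
√(4πDt) = 87.95 m, giving peak height M/(n_e·A·√(4πDt)) = 0.636/(0.26 × 6.51 × 87.95) = 0.004272 kg/m³.
(x−vt)²/(4Dt) = (60.04)²/(4 × 0.270 × 2280) = 1.464; exp(−1.464) = 0.2313.
C = 0.004272 × 0.2313 = 0.000988 kg/m³.

0.000988 kg/m³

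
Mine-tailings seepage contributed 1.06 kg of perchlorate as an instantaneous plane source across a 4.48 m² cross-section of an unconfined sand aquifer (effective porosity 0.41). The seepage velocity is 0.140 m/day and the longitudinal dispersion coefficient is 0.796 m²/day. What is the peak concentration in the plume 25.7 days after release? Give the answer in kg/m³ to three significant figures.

0.0360 kg/m³

The peak of an instantaneous 1D plume sits at x = vt; there the Gaussian factor is 1 and C_max = M/(n_e·A·√(4πDt)), where n_e·A is the pore area the mass is dissolved in.
√(4πDt) = √(4π × 0.796 × 25.7) = 16.03 m, so C_max = 1.06/(0.41 × 4.48 × 16.03) = 0.0360 kg/m³.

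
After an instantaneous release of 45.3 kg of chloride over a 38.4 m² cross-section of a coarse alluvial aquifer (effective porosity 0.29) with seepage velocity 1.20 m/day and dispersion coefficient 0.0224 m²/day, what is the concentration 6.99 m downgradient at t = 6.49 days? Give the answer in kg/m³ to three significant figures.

For an instantaneous plane source, C(x,t) = M/(n_e·A·√(4πDt)) · exp(−(x−vt)²/(4Dt)), with n_e·A the pore (flow) area.
Plume center vt = 1.20 × 6.49 = 7.788 m, so the well at 6.99 m is 0.798 m upgradient of the peak.
√(4πDt) = 1.352 m, giving peak height M/(n_e·A·√(4πDt)) = 45.3/(0.29 × 38.4 × 1.352) = 3.009 kg/m³.
(x−vt)²/(4Dt) = (-0.798)²/(4 × 0.0224 × 6.49) = 1.095; exp(−1.095) = 0.3345.
C = 3.009 × 0.3345 = 1.01 kg/m³.

1.01 kg/m³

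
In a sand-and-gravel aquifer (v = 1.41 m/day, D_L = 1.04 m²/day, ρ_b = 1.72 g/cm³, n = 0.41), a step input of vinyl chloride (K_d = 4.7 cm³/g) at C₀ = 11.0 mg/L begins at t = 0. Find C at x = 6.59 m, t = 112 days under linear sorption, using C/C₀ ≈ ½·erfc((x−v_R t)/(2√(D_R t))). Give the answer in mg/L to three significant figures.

Retardation factor R = 1 + ρ_b·K_d/n = 1 + 1.72 × 4.7/0.41 = 20.72.
Sorption retards both mechanisms: v_R = v/R = 0.06805 m/day, D_R = D/R = 0.05019 m²/day.
v_R·t = 0.06805 × 112 = 7.6216 m; 2√(D_R t) = 4.742 m; argument = (6.59 − 7.6216)/4.742 = -0.2175.
C = C₀ × ½·erfc(-0.2175) = 11.0 × 0.6208 = 6.83 mg/L.

6.83 mg/L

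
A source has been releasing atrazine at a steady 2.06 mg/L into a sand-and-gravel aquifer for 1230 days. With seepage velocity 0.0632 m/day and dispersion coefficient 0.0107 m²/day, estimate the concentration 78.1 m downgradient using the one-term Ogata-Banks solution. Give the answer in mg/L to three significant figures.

0.972 mg/L

For a continuous step input, C/C₀ ≈ ½·erfc((x−vt)/(2√(Dt))).
vt = 0.0632 × 1230 = 77.736 m and 2√(Dt) = 2√(0.0107 × 1230) = 7.256 m.
Argument (x−vt)/(2√(Dt)) = (78.1 − 77.736)/7.256 = 0.05017; ½·erfc(0.05017) = 0.4717.
C = 2.06 × 0.4717 = 0.972 mg/L.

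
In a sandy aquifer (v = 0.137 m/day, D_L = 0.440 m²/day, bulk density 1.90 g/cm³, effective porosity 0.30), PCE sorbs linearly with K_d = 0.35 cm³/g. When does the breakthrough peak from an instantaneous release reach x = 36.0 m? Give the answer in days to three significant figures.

Retardation factor R = 1 + ρ_b·K_d/n = 1 + 1.90 × 0.35/0.30 = 3.217.
Sorption retards both mechanisms: v_R = v/R = 0.04259 m/day, D_R = D/R = 0.1368 m²/day.
Peak time from v_R²t² + 2D_R t − x² = 0: t = (√(D_R² + v_R²x²) − D_R)/v_R².
√(D_R² + v_R²x²) = √(0.1368² + 0.04259² × 36.0²) = 1.539; v_R² = 0.001814.
t = (1.539 − 0.1368)/0.001814 = 773 days.

773 days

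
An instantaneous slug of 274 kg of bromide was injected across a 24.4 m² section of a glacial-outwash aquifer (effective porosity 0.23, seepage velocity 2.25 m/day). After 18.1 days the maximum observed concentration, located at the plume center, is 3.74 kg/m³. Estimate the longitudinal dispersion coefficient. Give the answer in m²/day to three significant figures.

At the plume center C_max = M/(n_e·A·√(4πDt)), so D = M²/(4πt·(n_e·A·C_max)²).
n_e·A·C_max = 0.23 × 24.4 × 3.74 = 20.99 kg/m.
D = 274²/(4π × 18.1 × 20.99²) = 0.749 m²/day.

0.749 m²/day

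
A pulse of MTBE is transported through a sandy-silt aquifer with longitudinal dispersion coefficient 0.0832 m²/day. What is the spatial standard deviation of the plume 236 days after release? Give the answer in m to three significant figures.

Dispersive spreading gives a Gaussian with σ² = 2Dt; advection only shifts the center.
σ = √(2 × 0.0832 × 236) = 6.27 m.

6.27 m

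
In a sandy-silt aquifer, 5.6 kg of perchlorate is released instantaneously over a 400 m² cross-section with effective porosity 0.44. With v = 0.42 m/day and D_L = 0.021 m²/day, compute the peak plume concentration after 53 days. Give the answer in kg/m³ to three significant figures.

0.00851 kg/m³

The peak of an instantaneous 1D plume sits at x = vt; there the Gaussian factor is 1 and C_max = M/(n_e·A·√(4πDt)), where n_e·A is the pore area the mass is dissolved in.
√(4πDt) = √(4π × 0.021 × 53) = 3.740 m, so C_max = 5.6/(0.44 × 400 × 3.740) = 0.00851 kg/m³.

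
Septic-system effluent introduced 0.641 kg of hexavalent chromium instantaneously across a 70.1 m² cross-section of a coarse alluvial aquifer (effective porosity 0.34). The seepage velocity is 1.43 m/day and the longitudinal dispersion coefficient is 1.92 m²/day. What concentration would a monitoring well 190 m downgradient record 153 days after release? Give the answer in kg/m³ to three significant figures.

0.000219 kg/m³

For an instantaneous plane source, C(x,t) = M/(n_e·A·√(4πDt)) · exp(−(x−vt)²/(4Dt)), with n_e·A the pore (flow) area.
Plume center vt = 1.43 × 153 = 218.79 m, so the well at 190 m is 28.79 m upgradient of the peak.
√(4πDt) = 60.76 m, giving peak height M/(n_e·A·√(4πDt)) = 0.641/(0.34 × 70.1 × 60.76) = 0.0004426 kg/m³.
(x−vt)²/(4Dt) = (-28.79)²/(4 × 1.92 × 153) = 0.7054; exp(−0.7054) = 0.4939.
C = 0.0004426 × 0.4939 = 0.000219 kg/m³.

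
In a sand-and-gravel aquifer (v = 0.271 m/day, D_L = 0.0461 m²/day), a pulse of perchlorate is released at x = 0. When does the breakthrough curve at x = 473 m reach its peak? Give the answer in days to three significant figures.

1740 days

For the 1D instantaneous-source solution, setting ∂C/∂t = 0 at fixed x gives v²t² + 2Dt − x² = 0, so t = (√(D² + v²x²) − D)/v².
√(D² + v²x²) = √(0.0461² + 0.271² × 473²) = 128.2; v² = 0.073441.
t = (128.2 − 0.0461)/0.073441 = 1740 days (vs. the pure-advection estimate x/v = 1750 d).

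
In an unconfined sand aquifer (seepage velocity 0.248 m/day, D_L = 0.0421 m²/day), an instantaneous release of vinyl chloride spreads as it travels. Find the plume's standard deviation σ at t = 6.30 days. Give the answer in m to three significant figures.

0.728 m

Dispersive spreading gives a Gaussian with σ² = 2Dt; advection only shifts the center.
σ = √(2 × 0.0421 × 6.30) = 0.728 m.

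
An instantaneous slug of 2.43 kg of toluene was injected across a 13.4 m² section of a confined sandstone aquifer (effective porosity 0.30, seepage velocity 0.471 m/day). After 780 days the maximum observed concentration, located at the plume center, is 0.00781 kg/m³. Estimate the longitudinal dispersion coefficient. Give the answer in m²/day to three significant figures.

At the plume center C_max = M/(n_e·A·√(4πDt)), so D = M²/(4πt·(n_e·A·C_max)²).
n_e·A·C_max = 0.30 × 13.4 × 0.00781 = 0.03140 kg/m.
D = 2.43²/(4π × 780 × 0.03140²) = 0.611 m²/day.

0.611 m²/day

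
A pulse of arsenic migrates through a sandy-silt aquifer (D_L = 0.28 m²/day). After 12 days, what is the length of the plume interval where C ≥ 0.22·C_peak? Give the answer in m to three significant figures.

The plume is Gaussian with σ = √(2Dt) = √(2 × 0.28 × 12) = 2.592 m.
C/C_peak = exp(−Δx²/(2σ²)) = 0.22 ⇒ Δx = σ·√(−2 ln 0.22) = 2.592 × 1.740 = 4.510 m.
Width = 2Δx = 9.02 m.

9.02 m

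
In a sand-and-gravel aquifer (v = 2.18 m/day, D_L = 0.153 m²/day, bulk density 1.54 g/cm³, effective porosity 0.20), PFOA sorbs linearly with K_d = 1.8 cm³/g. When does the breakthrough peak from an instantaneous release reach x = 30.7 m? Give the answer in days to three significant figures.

Retardation factor R = 1 + ρ_b·K_d/n = 1 + 1.54 × 1.8/0.20 = 14.86.
Sorption retards both mechanisms: v_R = v/R = 0.1467 m/day, D_R = D/R = 0.01030 m²/day.
Peak time from v_R²t² + 2D_R t − x² = 0: t = (√(D_R² + v_R²x²) − D_R)/v_R².
√(D_R² + v_R²x²) = √(0.01030² + 0.1467² × 30.7²) = 4.504; v_R² = 0.02152.
t = (4.504 − 0.01030)/0.02152 = 209 days.

209 days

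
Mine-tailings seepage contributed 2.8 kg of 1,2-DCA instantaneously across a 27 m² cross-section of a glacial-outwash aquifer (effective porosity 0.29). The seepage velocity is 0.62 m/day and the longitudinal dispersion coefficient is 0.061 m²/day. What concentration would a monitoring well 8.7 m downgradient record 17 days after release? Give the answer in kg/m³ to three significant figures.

For an instantaneous plane source, C(x,t) = M/(n_e·A·√(4πDt)) · exp(−(x−vt)²/(4Dt)), with n_e·A the pore (flow) area.
Plume center vt = 0.62 × 17 = 10.54 m, so the well at 8.7 m is 1.84 m upgradient of the peak.
√(4πDt) = 3.610 m, giving peak height M/(n_e·A·√(4πDt)) = 2.8/(0.29 × 27 × 3.610) = 0.09906 kg/m³.
(x−vt)²/(4Dt) = (-1.84)²/(4 × 0.061 × 17) = 0.8162; exp(−0.8162) = 0.4421.
C = 0.09906 × 0.4421 = 0.0438 kg/m³.

0.0438 kg/m³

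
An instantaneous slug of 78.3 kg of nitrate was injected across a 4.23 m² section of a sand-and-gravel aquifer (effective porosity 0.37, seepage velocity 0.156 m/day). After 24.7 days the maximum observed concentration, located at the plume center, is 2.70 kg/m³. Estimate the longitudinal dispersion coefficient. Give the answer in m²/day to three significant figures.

1.11 m²/day

At the plume center C_max = M/(n_e·A·√(4πDt)), so D = M²/(4πt·(n_e·A·C_max)²).
n_e·A·C_max = 0.37 × 4.23 × 2.70 = 4.226 kg/m.
D = 78.3²/(4π × 24.7 × 4.226²) = 1.11 m²/day.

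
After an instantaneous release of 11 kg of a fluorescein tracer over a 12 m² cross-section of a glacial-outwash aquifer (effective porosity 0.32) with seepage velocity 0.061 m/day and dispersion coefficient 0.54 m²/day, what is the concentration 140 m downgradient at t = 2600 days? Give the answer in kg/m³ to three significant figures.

0.0203 kg/m³

For an instantaneous plane source, C(x,t) = M/(n_e·A·√(4πDt)) · exp(−(x−vt)²/(4Dt)), with n_e·A the pore (flow) area.
Plume center vt = 0.061 × 2600 = 158.6 m, so the well at 140 m is 18.6 m upgradient of the peak.
√(4πDt) = 132.8 m, giving peak height M/(n_e·A·√(4πDt)) = 11/(0.32 × 12 × 132.8) = 0.02157 kg/m³.
(x−vt)²/(4Dt) = (-18.6)²/(4 × 0.54 × 2600) = 0.06160; exp(−0.06160) = 0.9403.
C = 0.02157 × 0.9403 = 0.0203 kg/m³.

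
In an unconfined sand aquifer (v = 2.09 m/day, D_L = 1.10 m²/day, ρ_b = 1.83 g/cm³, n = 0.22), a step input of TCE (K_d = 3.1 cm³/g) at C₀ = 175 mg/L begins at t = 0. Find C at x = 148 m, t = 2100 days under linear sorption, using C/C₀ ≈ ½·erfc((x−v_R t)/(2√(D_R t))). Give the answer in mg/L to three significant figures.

155 mg/L

Retardation factor R = 1 + ρ_b·K_d/n = 1 + 1.83 × 3.1/0.22 = 26.79.
Sorption retards both mechanisms: v_R = v/R = 0.07801 m/day, D_R = D/R = 0.04106 m²/day.
v_R·t = 0.07801 × 2100 = 163.821 m; 2√(D_R t) = 18.57 m; argument = (148 − 163.821)/18.57 = -0.8520.
C = C₀ × ½·erfc(-0.8520) = 175 × 0.8859 = 155 mg/L.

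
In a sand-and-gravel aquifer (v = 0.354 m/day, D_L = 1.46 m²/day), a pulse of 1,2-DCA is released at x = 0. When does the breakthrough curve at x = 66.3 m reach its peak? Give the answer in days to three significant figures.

For the 1D instantaneous-source solution, setting ∂C/∂t = 0 at fixed x gives v²t² + 2Dt − x² = 0, so t = (√(D² + v²x²) − D)/v².
√(D² + v²x²) = √(1.46² + 0.354² × 66.3²) = 23.52; v² = 0.125316.
t = (23.52 − 1.46)/0.125316 = 176 days (vs. the pure-advection estimate x/v = 187 d).

176 days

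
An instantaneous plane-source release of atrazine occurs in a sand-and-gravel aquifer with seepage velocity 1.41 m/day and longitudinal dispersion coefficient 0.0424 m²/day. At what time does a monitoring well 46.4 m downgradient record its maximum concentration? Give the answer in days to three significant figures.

32.9 days

For the 1D instantaneous-source solution, setting ∂C/∂t = 0 at fixed x gives v²t² + 2Dt − x² = 0, so t = (√(D² + v²x²) − D)/v².
√(D² + v²x²) = √(0.0424² + 1.41² × 46.4²) = 65.42; v² = 1.9881.
t = (65.42 − 0.0424)/1.9881 = 32.9 days (vs. the pure-advection estimate x/v = 32.9 d).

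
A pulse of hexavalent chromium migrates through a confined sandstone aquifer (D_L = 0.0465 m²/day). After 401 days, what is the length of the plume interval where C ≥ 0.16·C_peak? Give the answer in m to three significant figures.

23.4 m

The plume is Gaussian with σ = √(2Dt) = √(2 × 0.0465 × 401) = 6.107 m.
C/C_peak = exp(−Δx²/(2σ²)) = 0.16 ⇒ Δx = σ·√(−2 ln 0.16) = 6.107 × 1.914 = 11.69 m.
Width = 2Δx = 23.4 m.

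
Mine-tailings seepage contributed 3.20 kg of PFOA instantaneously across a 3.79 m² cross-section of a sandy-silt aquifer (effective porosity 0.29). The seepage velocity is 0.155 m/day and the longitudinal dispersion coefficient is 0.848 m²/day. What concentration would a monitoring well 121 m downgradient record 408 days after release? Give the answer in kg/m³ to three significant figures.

For an instantaneous plane source, C(x,t) = M/(n_e·A·√(4πDt)) · exp(−(x−vt)²/(4Dt)), with n_e·A the pore (flow) area.
Plume center vt = 0.155 × 408 = 63.24 m, so the well at 121 m is 57.76 m downgradient of the peak.
√(4πDt) = 65.94 m, giving peak height M/(n_e·A·√(4πDt)) = 3.20/(0.29 × 3.79 × 65.94) = 0.04415 kg/m³.
(x−vt)²/(4Dt) = (57.76)²/(4 × 0.848 × 408) = 2.411; exp(−2.411) = 0.08973.
C = 0.04415 × 0.08973 = 0.00396 kg/m³.

0.00396 kg/m³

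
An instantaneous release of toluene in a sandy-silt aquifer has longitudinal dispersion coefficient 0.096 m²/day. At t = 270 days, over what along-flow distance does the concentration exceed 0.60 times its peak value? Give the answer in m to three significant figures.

The plume is Gaussian with σ = √(2Dt) = √(2 × 0.096 × 270) = 7.200 m.
C/C_peak = exp(−Δx²/(2σ²)) = 0.60 ⇒ Δx = σ·√(−2 ln 0.60) = 7.200 × 1.011 = 7.279 m.
Width = 2Δx = 14.6 m.

14.6 m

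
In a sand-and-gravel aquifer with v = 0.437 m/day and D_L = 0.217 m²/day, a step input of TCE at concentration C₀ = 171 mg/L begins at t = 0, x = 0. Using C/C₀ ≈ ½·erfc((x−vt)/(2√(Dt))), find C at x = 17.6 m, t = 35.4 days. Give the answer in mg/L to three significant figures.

50.2 mg/L

For a continuous step input, C/C₀ ≈ ½·erfc((x−vt)/(2√(Dt))).
vt = 0.437 × 35.4 = 15.4698 m and 2√(Dt) = 2√(0.217 × 35.4) = 5.543 m.
Argument (x−vt)/(2√(Dt)) = (17.6 − 15.4698)/5.543 = 0.3843; ½·erfc(0.3843) = 0.2934.
C = 171 × 0.2934 = 50.2 mg/L.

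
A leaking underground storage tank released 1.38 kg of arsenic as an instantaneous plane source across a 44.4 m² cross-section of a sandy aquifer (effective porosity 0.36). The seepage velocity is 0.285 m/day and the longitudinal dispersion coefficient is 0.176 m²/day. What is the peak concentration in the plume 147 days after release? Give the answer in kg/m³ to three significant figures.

The peak of an instantaneous 1D plume sits at x = vt; there the Gaussian factor is 1 and C_max = M/(n_e·A·√(4πDt)), where n_e·A is the pore area the mass is dissolved in.
√(4πDt) = √(4π × 0.176 × 147) = 18.03 m, so C_max = 1.38/(0.36 × 44.4 × 18.03) = 0.00479 kg/m³.

0.00479 kg/m³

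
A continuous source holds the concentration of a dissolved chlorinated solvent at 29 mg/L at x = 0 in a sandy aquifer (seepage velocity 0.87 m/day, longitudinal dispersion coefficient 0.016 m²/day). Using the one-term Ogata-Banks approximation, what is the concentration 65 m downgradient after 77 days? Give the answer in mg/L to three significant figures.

26.0 mg/L

For a continuous step input, C/C₀ ≈ ½·erfc((x−vt)/(2√(Dt))).
vt = 0.87 × 77 = 66.99 m and 2√(Dt) = 2√(0.016 × 77) = 2.220 m.
Argument (x−vt)/(2√(Dt)) = (65 − 66.99)/2.220 = -0.8964; ½·erfc(-0.8964) = 0.8975.
C = 29 × 0.8975 = 26.0 mg/L.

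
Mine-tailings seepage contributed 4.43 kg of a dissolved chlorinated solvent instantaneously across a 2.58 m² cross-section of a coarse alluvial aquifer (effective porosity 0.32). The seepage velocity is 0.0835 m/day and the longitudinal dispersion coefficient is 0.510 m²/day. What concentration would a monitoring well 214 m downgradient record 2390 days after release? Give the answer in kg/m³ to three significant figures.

For an instantaneous plane source, C(x,t) = M/(n_e·A·√(4πDt)) · exp(−(x−vt)²/(4Dt)), with n_e·A the pore (flow) area.
Plume center vt = 0.0835 × 2390 = 199.565 m, so the well at 214 m is 14.435 m downgradient of the peak.
√(4πDt) = 123.8 m, giving peak height M/(n_e·A·√(4πDt)) = 4.43/(0.32 × 2.58 × 123.8) = 0.04334 kg/m³.
(x−vt)²/(4Dt) = (14.435)²/(4 × 0.510 × 2390) = 0.04274; exp(−0.04274) = 0.9582.
C = 0.04334 × 0.9582 = 0.0415 kg/m³.

0.0415 kg/m³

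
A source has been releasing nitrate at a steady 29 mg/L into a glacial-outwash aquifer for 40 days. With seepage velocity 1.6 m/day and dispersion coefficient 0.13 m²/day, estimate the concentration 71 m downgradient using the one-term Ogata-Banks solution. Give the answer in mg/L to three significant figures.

For a continuous step input, C/C₀ ≈ ½·erfc((x−vt)/(2√(Dt))).
vt = 1.6 × 40 = 64 m and 2√(Dt) = 2√(0.13 × 40) = 4.561 m.
Argument (x−vt)/(2√(Dt)) = (71 − 64)/4.561 = 1.535; ½·erfc(1.535) = 0.01497.
C = 29 × 0.01497 = 0.434 mg/L.

0.434 mg/L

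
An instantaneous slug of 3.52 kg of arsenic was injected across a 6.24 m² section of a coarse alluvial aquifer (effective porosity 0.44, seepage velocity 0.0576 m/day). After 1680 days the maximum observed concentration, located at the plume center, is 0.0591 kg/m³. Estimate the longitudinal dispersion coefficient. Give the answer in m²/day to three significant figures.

At the plume center C_max = M/(n_e·A·√(4πDt)), so D = M²/(4πt·(n_e·A·C_max)²).
n_e·A·C_max = 0.44 × 6.24 × 0.0591 = 0.1623 kg/m.
D = 3.52²/(4π × 1680 × 0.1623²) = 0.0223 m²/day.

0.0223 m²/day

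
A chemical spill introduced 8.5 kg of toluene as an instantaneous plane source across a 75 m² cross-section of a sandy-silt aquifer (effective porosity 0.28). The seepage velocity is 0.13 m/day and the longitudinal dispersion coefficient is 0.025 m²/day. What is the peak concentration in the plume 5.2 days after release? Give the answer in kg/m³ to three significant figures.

0.317 kg/m³

The peak of an instantaneous 1D plume sits at x = vt; there the Gaussian factor is 1 and C_max = M/(n_e·A·√(4πDt)), where n_e·A is the pore area the mass is dissolved in.
√(4πDt) = √(4π × 0.025 × 5.2) = 1.278 m, so C_max = 8.5/(0.28 × 75 × 1.278) = 0.317 kg/m³.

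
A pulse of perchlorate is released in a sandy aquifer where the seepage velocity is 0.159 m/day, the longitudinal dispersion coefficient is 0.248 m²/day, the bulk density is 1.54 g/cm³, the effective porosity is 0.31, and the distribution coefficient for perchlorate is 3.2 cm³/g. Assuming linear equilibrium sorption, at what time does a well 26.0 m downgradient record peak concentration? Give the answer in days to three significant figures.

2600 days

Retardation factor R = 1 + ρ_b·K_d/n = 1 + 1.54 × 3.2/0.31 = 16.90.
Sorption retards both mechanisms: v_R = v/R = 0.009408 m/day, D_R = D/R = 0.01467 m²/day.
Peak time from v_R²t² + 2D_R t − x² = 0: t = (√(D_R² + v_R²x²) − D_R)/v_R².
√(D_R² + v_R²x²) = √(0.01467² + 0.009408² × 26.0²) = 0.2450; v_R² = 8.851e-05.
t = (0.2450 − 0.01467)/8.851e-05 = 2600 days.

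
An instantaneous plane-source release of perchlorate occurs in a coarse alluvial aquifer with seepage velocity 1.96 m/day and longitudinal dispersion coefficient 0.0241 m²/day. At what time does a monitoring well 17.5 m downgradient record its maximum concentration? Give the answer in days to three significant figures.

For the 1D instantaneous-source solution, setting ∂C/∂t = 0 at fixed x gives v²t² + 2Dt − x² = 0, so t = (√(D² + v²x²) − D)/v².
√(D² + v²x²) = √(0.0241² + 1.96² × 17.5²) = 34.30; v² = 3.8416.
t = (34.30 − 0.0241)/3.8416 = 8.92 days (vs. the pure-advection estimate x/v = 8.93 d).

8.92 days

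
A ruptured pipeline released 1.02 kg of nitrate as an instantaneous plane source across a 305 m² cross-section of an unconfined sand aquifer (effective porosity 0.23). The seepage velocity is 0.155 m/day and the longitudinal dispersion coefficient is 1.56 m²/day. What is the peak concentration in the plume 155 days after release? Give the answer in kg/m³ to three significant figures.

The peak of an instantaneous 1D plume sits at x = vt; there the Gaussian factor is 1 and C_max = M/(n_e·A·√(4πDt)), where n_e·A is the pore area the mass is dissolved in.
√(4πDt) = √(4π × 1.56 × 155) = 55.12 m, so C_max = 1.02/(0.23 × 305 × 55.12) = 0.000264 kg/m³.

0.000264 kg/m³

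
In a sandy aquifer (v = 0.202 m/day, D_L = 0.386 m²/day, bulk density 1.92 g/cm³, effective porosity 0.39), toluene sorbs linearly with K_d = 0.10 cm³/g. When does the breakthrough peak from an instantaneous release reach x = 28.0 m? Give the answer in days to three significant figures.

Retardation factor R = 1 + ρ_b·K_d/n = 1 + 1.92 × 0.10/0.39 = 1.492.
Sorption retards both mechanisms: v_R = v/R = 0.1354 m/day, D_R = D/R = 0.2587 m²/day.
Peak time from v_R²t² + 2D_R t − x² = 0: t = (√(D_R² + v_R²x²) − D_R)/v_R².
√(D_R² + v_R²x²) = √(0.2587² + 0.1354² × 28.0²) = 3.800; v_R² = 0.01833.
t = (3.800 − 0.2587)/0.01833 = 193 days.

193 days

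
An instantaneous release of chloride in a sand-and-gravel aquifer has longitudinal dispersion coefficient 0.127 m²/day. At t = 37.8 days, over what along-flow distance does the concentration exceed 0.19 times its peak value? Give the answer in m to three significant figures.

11.3 m

The plume is Gaussian with σ = √(2Dt) = √(2 × 0.127 × 37.8) = 3.099 m.
C/C_peak = exp(−Δx²/(2σ²)) = 0.19 ⇒ Δx = σ·√(−2 ln 0.19) = 3.099 × 1.822 = 5.646 m.
Width = 2Δx = 11.3 m.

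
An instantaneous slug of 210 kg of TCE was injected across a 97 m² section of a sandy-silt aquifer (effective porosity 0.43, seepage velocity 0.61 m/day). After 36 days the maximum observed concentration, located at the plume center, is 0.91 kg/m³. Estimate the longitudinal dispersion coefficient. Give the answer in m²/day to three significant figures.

0.0677 m²/day

At the plume center C_max = M/(n_e·A·√(4πDt)), so D = M²/(4πt·(n_e·A·C_max)²).
n_e·A·C_max = 0.43 × 97 × 0.91 = 37.96 kg/m.
D = 210²/(4π × 36 × 37.96²) = 0.0677 m²/day.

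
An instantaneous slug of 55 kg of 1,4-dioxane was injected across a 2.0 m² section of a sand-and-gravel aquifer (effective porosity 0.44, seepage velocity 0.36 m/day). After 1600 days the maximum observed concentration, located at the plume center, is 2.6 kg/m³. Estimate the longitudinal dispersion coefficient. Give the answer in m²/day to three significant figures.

At the plume center C_max = M/(n_e·A·√(4πDt)), so D = M²/(4πt·(n_e·A·C_max)²).
n_e·A·C_max = 0.44 × 2.0 × 2.6 = 2.288 kg/m.
D = 55²/(4π × 1600 × 2.288²) = 0.0287 m²/day.

0.0287 m²/day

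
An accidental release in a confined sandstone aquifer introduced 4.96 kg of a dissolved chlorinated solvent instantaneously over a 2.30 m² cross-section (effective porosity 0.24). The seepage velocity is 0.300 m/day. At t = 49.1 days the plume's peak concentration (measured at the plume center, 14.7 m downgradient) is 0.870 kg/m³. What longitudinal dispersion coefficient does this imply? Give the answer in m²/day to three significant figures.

At the plume center C_max = M/(n_e·A·√(4πDt)), so D = M²/(4πt·(n_e·A·C_max)²).
n_e·A·C_max = 0.24 × 2.30 × 0.870 = 0.4802 kg/m.
D = 4.96²/(4π × 49.1 × 0.4802²) = 0.173 m²/day.

0.173 m²/day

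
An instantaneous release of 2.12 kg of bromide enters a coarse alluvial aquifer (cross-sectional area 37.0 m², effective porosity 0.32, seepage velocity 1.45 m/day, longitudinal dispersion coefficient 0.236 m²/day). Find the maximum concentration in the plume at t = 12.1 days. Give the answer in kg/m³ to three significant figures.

The peak of an instantaneous 1D plume sits at x = vt; there the Gaussian factor is 1 and C_max = M/(n_e·A·√(4πDt)), where n_e·A is the pore area the mass is dissolved in.
√(4πDt) = √(4π × 0.236 × 12.1) = 5.990 m, so C_max = 2.12/(0.32 × 37.0 × 5.990) = 0.0299 kg/m³.

0.0299 kg/m³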